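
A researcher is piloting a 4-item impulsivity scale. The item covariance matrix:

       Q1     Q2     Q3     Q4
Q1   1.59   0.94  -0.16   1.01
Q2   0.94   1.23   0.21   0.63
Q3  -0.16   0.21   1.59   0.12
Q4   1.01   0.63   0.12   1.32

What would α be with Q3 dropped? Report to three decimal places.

Remaining items: Q1, Q2, Q4 (k = 3).
sum of item variances = 1.59 + 1.23 + 1.32 = 4.14
σ²_T = 4.14 + 2 × 2.58 = 9.30
α (item deleted) = (3/2)·(1 − 4.14/9.30) = 0.832

α = 0.832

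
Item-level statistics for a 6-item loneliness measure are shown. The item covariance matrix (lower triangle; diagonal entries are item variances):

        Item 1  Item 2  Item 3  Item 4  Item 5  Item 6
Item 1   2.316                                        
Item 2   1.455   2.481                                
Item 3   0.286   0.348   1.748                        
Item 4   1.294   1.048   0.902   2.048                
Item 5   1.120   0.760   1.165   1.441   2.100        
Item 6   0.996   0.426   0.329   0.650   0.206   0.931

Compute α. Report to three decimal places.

α = 0.818

ΣVar(i) = 2.316 + 2.481 + 1.748 + 2.048 + 2.100 + 0.931 = 11.624
Sum of off-diagonal covariances = 12.426
Var(T) = 11.624 + 2 × 12.426 = 36.476
α = (k/(k−1))·(1 − ΣVar(i)/Var(T)) = (6/5)·(1 − 11.624/36.476) = 0.818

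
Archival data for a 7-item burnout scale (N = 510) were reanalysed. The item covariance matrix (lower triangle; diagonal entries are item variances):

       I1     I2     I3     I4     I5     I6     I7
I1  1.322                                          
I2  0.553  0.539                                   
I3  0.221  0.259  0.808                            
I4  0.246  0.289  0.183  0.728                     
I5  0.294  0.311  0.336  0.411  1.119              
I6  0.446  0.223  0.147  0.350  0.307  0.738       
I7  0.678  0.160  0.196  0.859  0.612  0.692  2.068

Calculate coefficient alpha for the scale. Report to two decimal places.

α = 0.79

sum of item variances = 1.322 + 0.539 + 0.808 + 0.728 + 1.119 + 0.738 + 2.068 = 7.322
Sum of the distinct covariances = 7.773
Var(T) = 7.322 + 2 × 7.773 = 22.868
α = (k/(k−1))·(1 − sum of item variances/Var(T)) = (7/6)·(1 − 7.322/22.868) = 0.79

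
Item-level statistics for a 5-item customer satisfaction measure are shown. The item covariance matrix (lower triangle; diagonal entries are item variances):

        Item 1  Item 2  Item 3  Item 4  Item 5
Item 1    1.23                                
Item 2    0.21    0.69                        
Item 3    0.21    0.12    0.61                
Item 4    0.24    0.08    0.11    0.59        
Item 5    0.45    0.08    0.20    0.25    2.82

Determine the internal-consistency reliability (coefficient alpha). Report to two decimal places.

α = 0.50

Σσ²ᵢ = 1.23 + 0.69 + 0.61 + 0.59 + 2.82 = 5.94
Sum of off-diagonal covariances = 1.95
σ²_T = 5.94 + 2 × 1.95 = 9.84
α = (k/(k−1))·(1 − Σσ²ᵢ/σ²_T) = (5/4)·(1 − 5.94/9.84) = 0.50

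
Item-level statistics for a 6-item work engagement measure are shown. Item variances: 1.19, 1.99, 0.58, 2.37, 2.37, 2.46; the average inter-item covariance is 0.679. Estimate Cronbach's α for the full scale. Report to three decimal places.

Σσᵢ² = 1.19 + 1.99 + 0.58 + 2.37 + 2.37 + 2.46 = 10.96
Sum of the 15 distinct covariances = 15 × 0.679 = 10.185
σ²_total = Σσᵢ² + 2·Σcov = 10.96 + 2 × 10.185 = 31.330
α = (6/5)·(1 − 10.96/31.330) = 0.780

α = 0.780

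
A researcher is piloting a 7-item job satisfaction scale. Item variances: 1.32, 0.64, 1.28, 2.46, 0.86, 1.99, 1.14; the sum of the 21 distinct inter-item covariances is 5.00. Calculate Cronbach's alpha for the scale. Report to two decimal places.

α = 0.59

sum of item variances = 1.32 + 0.64 + 1.28 + 2.46 + 0.86 + 1.99 + 1.14 = 9.69
Sum of distinct covariances = 5.00
σ²_T = sum of item variances + 2·Σcov = 9.69 + 2 × 5.00 = 19.69
α = (7/6)·(1 − 9.69/19.69) = 0.59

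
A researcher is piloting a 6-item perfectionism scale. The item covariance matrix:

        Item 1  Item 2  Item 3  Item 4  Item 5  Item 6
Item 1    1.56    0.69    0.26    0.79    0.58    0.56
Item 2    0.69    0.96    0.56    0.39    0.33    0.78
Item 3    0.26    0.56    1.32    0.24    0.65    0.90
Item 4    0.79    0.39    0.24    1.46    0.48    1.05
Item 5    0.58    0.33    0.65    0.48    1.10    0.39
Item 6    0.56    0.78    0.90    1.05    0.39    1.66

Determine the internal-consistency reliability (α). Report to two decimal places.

α = 0.82

Σσ²ᵢ = 1.56 + 0.96 + 1.32 + 1.46 + 1.10 + 1.66 = 8.06
Sum of the distinct covariances = 8.65
σ²_T = 8.06 + 2 × 8.65 = 25.36
α = (k/(k−1))·(1 − Σσ²ᵢ/σ²_T) = (6/5)·(1 − 8.06/25.36) = 0.82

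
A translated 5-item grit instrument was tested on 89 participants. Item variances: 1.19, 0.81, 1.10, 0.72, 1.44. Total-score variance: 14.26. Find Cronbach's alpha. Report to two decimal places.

ΣVar(i) = 1.19 + 0.81 + 1.10 + 0.72 + 1.44 = 5.26
α = (k/(k−1))·(1 − ΣVar(i)/σ²_T) = (5/4)·(1 − 5.26/14.26) = 0.79

α = 0.79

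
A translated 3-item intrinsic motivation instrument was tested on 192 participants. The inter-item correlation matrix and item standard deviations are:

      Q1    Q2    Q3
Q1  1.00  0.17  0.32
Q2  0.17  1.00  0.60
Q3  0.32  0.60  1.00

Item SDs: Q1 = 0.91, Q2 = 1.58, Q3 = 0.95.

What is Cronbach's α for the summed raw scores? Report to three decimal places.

α = 0.603

Σσ²ᵢ = 0.91² + 1.58² + 0.95² = 4.2270
Covariances σ_ij = r_ij · s_i · s_j:
  σ(Q1,Q2) = 0.17 × 0.91 × 1.58 = 0.2444
  σ(Q1,Q3) = 0.32 × 0.91 × 0.95 = 0.2766
  σ(Q2,Q3) = 0.60 × 1.58 × 0.95 = 0.9006
σ²_T = Σσ²ᵢ + 2·Σσ_ij = 4.2270 + 2 × 1.4216 = 7.0702
α = (3/2)·(1 − 4.2270/7.0702) = 0.603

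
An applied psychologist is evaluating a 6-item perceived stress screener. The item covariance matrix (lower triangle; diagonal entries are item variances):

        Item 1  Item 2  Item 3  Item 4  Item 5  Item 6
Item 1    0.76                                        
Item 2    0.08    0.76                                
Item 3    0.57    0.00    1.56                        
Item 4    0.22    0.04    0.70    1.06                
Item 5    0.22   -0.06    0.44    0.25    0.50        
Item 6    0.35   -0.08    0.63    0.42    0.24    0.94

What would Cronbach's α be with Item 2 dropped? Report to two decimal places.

Remaining items: Item 1, Item 3, Item 4, Item 5, Item 6 (k = 5).
Σσᵢ² = 0.76 + 1.56 + 1.06 + 0.50 + 0.94 = 4.82
σ²_T = 4.82 + 2 × 4.04 = 12.90
α (item deleted) = (5/4)·(1 − 4.82/12.90) = 0.78

α = 0.78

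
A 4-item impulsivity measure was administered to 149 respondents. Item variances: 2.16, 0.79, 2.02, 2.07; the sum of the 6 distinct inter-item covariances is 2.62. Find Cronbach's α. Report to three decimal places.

ΣVar(i) = 2.16 + 0.79 + 2.02 + 2.07 = 7.04
Sum of distinct covariances = 2.62
Var(T) = ΣVar(i) + 2·Σcov = 7.04 + 2 × 2.62 = 12.28
α = (4/3)·(1 − 7.04/12.28) = 0.569

Cronbach's α = 0.569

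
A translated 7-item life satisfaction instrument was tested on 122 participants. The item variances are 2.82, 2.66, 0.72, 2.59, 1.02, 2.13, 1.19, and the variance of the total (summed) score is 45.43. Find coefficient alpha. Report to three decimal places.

α = 0.829

Σσ²ᵢ = 2.82 + 2.66 + 0.72 + 2.59 + 1.02 + 2.13 + 1.19 = 13.13
α = (k/(k−1))·(1 − Σσ²ᵢ/σ²_total) = (7/6)·(1 − 13.13/45.43) = 0.829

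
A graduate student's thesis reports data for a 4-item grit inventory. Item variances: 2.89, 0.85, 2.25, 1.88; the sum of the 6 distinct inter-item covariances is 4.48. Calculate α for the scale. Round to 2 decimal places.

α = 0.71

Σσᵢ² = 2.89 + 0.85 + 2.25 + 1.88 = 7.87
Sum of distinct covariances = 4.48
σ²_total = Σσᵢ² + 2·Σcov = 7.87 + 2 × 4.48 = 16.83
α = (4/3)·(1 − 7.87/16.83) = 0.71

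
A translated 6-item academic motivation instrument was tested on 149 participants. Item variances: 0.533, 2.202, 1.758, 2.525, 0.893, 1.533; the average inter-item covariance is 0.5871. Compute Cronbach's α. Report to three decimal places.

α = 0.781

Σσᵢ² = 0.533 + 2.202 + 1.758 + 2.525 + 0.893 + 1.533 = 9.444
Sum of the 15 distinct covariances = 15 × 0.5871 = 8.8065
total variance = Σσᵢ² + 2·Σcov = 9.444 + 2 × 8.8065 = 27.0570
α = (6/5)·(1 − 9.444/27.0570) = 0.781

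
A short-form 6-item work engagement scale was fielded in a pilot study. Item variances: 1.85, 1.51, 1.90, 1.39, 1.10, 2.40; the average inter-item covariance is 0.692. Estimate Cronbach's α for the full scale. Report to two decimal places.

α = 0.81

sum of item variances = 1.85 + 1.51 + 1.90 + 1.39 + 1.10 + 2.40 = 10.15
Sum of the 15 distinct covariances = 15 × 0.692 = 10.380
σ²_total = sum of item variances + 2·Σcov = 10.15 + 2 × 10.380 = 30.910
α = (6/5)·(1 − 10.15/30.910) = 0.81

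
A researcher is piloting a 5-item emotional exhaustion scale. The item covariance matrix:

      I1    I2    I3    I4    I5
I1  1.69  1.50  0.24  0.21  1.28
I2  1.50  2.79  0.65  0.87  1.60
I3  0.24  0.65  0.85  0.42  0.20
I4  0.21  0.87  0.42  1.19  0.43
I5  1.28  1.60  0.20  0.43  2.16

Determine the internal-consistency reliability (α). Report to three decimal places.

ΣVar(i) = 1.69 + 2.79 + 0.85 + 1.19 + 2.16 = 8.68
Sum of the distinct covariances = 7.40
total variance = 8.68 + 2 × 7.40 = 23.48
α = (k/(k−1))·(1 − ΣVar(i)/total variance) = (5/4)·(1 − 8.68/23.48) = 0.788

α = 0.788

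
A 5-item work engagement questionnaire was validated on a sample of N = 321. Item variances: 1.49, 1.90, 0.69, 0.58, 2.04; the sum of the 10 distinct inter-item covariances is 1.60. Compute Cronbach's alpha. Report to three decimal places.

sum of item variances = 1.49 + 1.90 + 0.69 + 0.58 + 2.04 = 6.70
Sum of distinct covariances = 1.60
σ²_total = sum of item variances + 2·Σcov = 6.70 + 2 × 1.60 = 9.90
α = (5/4)·(1 − 6.70/9.90) = 0.404

Cronbach's alpha = 0.404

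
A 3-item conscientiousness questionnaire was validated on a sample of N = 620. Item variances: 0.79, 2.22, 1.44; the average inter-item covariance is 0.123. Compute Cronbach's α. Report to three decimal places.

Cronbach's α = 0.213

sum of item variances = 0.79 + 2.22 + 1.44 = 4.45
Sum of the 3 distinct covariances = 3 × 0.123 = 0.369
σ²_total = sum of item variances + 2·Σcov = 4.45 + 2 × 0.369 = 5.188
α = (3/2)·(1 − 4.45/5.188) = 0.213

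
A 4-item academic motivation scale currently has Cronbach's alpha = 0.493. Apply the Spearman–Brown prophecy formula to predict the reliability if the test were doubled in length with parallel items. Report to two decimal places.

Length factor m = 2
α' = m·α / (1 + (m−1)·α)
   = 2 × 0.493 / (1 + (2 − 1) × 0.493)
   = 0.9860 / 1.4930 = 0.66

predicted reliability = 0.66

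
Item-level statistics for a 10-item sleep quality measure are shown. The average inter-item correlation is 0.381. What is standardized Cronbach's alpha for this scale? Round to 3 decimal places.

standardized Cronbach's alpha = 0.860

Standardized α = k·r̄ / (1 + (k−1)·r̄) = 10 × 0.381 / (1 + 9 × 0.381)
  = 3.8100 / 4.4290 = 0.860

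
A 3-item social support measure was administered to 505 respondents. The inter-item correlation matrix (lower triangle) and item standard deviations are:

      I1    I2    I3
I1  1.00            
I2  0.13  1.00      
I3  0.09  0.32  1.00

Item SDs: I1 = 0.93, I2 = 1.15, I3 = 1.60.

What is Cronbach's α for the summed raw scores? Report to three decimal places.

Cronbach's α = 0.400

Σσ²ᵢ = 0.93² + 1.15² + 1.60² = 4.7474
Covariances σ_ij = r_ij · s_i · s_j:
  σ(I1,I2) = 0.13 × 0.93 × 1.15 = 0.1390
  σ(I1,I3) = 0.09 × 0.93 × 1.60 = 0.1339
  σ(I2,I3) = 0.32 × 1.15 × 1.60 = 0.5888
σ²_T = Σσ²ᵢ + 2·Σσ_ij = 4.7474 + 2 × 0.8617 = 6.4708
α = (3/2)·(1 − 4.7474/6.4708) = 0.400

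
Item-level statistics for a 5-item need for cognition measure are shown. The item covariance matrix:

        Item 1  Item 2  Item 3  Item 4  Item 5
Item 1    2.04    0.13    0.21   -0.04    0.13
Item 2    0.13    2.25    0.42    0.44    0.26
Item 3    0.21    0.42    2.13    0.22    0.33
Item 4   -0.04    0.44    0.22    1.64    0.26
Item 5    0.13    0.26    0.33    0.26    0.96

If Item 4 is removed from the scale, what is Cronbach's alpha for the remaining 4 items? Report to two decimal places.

Remaining items: Item 1, Item 2, Item 3, Item 5 (k = 4).
ΣVar(i) = 2.04 + 2.25 + 2.13 + 0.96 = 7.38
σ²_total = 7.38 + 2 × 1.48 = 10.34
α (item deleted) = (4/3)·(1 − 7.38/10.34) = 0.38

Cronbach's alpha = 0.38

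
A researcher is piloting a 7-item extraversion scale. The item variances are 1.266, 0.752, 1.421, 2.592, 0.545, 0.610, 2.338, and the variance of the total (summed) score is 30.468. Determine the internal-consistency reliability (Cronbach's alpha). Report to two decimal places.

Σσ²ᵢ = 1.266 + 0.752 + 1.421 + 2.592 + 0.545 + 0.610 + 2.338 = 9.524
α = (k/(k−1))·(1 − Σσ²ᵢ/σ²_total) = (7/6)·(1 − 9.524/30.468) = 0.80

Cronbach's alpha = 0.80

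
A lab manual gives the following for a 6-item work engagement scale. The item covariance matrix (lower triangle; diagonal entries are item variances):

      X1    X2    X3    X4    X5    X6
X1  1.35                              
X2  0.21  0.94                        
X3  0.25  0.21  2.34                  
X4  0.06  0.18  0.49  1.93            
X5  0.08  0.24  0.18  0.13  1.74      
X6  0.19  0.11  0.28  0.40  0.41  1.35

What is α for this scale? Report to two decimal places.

α = 0.50

Σσ²ᵢ = 1.35 + 0.94 + 2.34 + 1.93 + 1.74 + 1.35 = 9.65
Σ_{i<j} σ_ij = 3.42
σ²_total = 9.65 + 2 × 3.42 = 16.49
α = (k/(k−1))·(1 − Σσ²ᵢ/σ²_total) = (6/5)·(1 − 9.65/16.49) = 0.50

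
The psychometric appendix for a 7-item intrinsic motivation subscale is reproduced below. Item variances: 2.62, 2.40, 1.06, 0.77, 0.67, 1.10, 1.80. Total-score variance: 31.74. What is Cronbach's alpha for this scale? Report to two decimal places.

sum of item variances = 2.62 + 2.40 + 1.06 + 0.77 + 0.67 + 1.10 + 1.80 = 10.42
α = (k/(k−1))·(1 − sum of item variances/total variance) = (7/6)·(1 − 10.42/31.74) = 0.78

α = 0.78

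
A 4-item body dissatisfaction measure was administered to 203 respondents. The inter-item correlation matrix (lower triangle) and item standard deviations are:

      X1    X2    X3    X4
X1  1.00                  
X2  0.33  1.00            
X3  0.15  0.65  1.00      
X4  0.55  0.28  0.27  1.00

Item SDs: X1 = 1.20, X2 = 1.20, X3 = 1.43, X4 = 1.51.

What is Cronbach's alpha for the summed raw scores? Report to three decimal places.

α = 0.696

Σσ²ᵢ = 1.20² + 1.20² + 1.43² + 1.51² = 7.2050
Covariances σ_ij = r_ij · s_i · s_j:
  σ(X1,X2) = 0.33 × 1.20 × 1.20 = 0.4752
  σ(X1,X3) = 0.15 × 1.20 × 1.43 = 0.2574
  σ(X1,X4) = 0.55 × 1.20 × 1.51 = 0.9966
  σ(X2,X3) = 0.65 × 1.20 × 1.43 = 1.1154
  σ(X2,X4) = 0.28 × 1.20 × 1.51 = 0.5074
  σ(X3,X4) = 0.27 × 1.43 × 1.51 = 0.5830
σ²_T = Σσ²ᵢ + 2·Σσ_ij = 7.2050 + 2 × 3.9350 = 15.0750
α = (4/3)·(1 − 7.2050/15.0750) = 0.696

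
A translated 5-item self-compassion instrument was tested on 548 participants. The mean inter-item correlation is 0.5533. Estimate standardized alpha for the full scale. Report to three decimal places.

α = 0.861

Standardized α = k·r̄ / (1 + (k−1)·r̄) = 5 × 0.5533 / (1 + 4 × 0.5533)
  = 2.7665 / 3.2132 = 0.861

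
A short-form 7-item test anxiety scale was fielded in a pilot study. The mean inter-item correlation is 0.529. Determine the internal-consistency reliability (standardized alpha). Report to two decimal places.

Standardized α = k·r̄ / (1 + (k−1)·r̄) = 7 × 0.529 / (1 + 6 × 0.529)
  = 3.7030 / 4.1740 = 0.89

α = 0.89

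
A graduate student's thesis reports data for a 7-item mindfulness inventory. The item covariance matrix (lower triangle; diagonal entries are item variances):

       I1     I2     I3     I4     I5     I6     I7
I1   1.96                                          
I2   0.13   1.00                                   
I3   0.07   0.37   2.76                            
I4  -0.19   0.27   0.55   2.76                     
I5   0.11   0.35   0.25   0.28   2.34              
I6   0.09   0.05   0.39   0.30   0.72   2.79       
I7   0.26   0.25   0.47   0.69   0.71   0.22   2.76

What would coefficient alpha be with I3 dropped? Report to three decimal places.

α = 0.461

Remaining items: I1, I2, I4, I5, I6, I7 (k = 6).
Σσ²ᵢ = 1.96 + 1.00 + 2.76 + 2.34 + 2.79 + 2.76 = 13.61
Var(T) = 13.61 + 2 × 4.24 = 22.09
α (item deleted) = (6/5)·(1 − 13.61/22.09) = 0.461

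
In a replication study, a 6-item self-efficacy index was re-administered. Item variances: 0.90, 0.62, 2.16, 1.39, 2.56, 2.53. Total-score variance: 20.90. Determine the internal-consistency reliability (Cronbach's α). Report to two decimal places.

α = 0.62

sum of item variances = 0.90 + 0.62 + 2.16 + 1.39 + 2.56 + 2.53 = 10.16
α = (k/(k−1))·(1 − sum of item variances/σ²_T) = (6/5)·(1 − 10.16/20.90) = 0.62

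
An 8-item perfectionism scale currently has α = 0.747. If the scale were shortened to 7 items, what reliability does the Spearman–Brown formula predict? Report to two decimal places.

predicted reliability = 0.72

Length factor m = 7/8 = 0.8750
α' = m·α / (1 − (1−m)·α)
   = 7/8 × 0.747 / (1 − (1 − 7/8) × 0.747)
   = 0.6536 / 0.9066 = 0.72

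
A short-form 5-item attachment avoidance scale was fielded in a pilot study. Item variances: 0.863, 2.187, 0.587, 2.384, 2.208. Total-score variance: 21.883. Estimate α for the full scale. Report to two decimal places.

Σσᵢ² = 0.863 + 2.187 + 0.587 + 2.384 + 2.208 = 8.229
α = (k/(k−1))·(1 − Σσᵢ²/Var(T)) = (5/4)·(1 − 8.229/21.883) = 0.78

α = 0.78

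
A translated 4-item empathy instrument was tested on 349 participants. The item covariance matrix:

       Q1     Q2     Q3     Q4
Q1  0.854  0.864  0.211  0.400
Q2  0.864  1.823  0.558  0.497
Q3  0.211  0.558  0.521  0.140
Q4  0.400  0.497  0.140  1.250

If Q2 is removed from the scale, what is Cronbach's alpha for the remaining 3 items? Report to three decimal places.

Cronbach's alpha = 0.546

Remaining items: Q1, Q3, Q4 (k = 3).
Σσ²ᵢ = 0.854 + 0.521 + 1.250 = 2.625
Var(T) = 2.625 + 2 × 0.751 = 4.127
α (item deleted) = (3/2)·(1 − 2.625/4.127) = 0.546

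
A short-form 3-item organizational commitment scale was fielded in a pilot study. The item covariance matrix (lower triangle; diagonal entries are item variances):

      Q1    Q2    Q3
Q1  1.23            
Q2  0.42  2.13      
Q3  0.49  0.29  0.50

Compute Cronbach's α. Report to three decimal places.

Σσ²ᵢ = 1.23 + 2.13 + 0.50 = 3.86
Sum of off-diagonal covariances = 1.20
σ²_total = 3.86 + 2 × 1.20 = 6.26
α = (k/(k−1))·(1 − Σσ²ᵢ/σ²_total) = (3/2)·(1 − 3.86/6.26) = 0.575

α = 0.575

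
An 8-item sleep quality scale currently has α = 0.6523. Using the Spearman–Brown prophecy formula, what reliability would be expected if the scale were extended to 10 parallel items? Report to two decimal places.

Length factor m = 10/8 = 1.2500
α' = m·α / (1 + (m−1)·α)
   = 10/8 × 0.6523 / (1 + (10/8 − 1) × 0.6523)
   = 0.8154 / 1.1631 = 0.70

predicted reliability = 0.70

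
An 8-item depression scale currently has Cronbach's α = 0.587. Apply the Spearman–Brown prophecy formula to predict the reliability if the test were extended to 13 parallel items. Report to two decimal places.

predicted reliability = 0.70

Length factor m = 13/8 = 1.6250
α' = m·α / (1 + (m−1)·α)
   = 13/8 × 0.587 / (1 + (13/8 − 1) × 0.587)
   = 0.9539 / 1.3669 = 0.70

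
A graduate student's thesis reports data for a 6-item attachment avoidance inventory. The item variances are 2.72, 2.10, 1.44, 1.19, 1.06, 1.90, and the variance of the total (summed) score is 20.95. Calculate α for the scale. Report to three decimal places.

α = 0.604

Σσᵢ² = 2.72 + 2.10 + 1.44 + 1.19 + 1.06 + 1.90 = 10.41
α = (k/(k−1))·(1 − Σσᵢ²/σ²_T) = (6/5)·(1 − 10.41/20.95) = 0.604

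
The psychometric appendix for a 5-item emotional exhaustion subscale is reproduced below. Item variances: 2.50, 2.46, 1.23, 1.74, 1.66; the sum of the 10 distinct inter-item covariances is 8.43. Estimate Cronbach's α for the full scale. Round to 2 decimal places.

Σσᵢ² = 2.50 + 2.46 + 1.23 + 1.74 + 1.66 = 9.59
Sum of distinct covariances = 8.43
σ²_total = Σσᵢ² + 2·Σcov = 9.59 + 2 × 8.43 = 26.45
α = (5/4)·(1 − 9.59/26.45) = 0.80

α = 0.80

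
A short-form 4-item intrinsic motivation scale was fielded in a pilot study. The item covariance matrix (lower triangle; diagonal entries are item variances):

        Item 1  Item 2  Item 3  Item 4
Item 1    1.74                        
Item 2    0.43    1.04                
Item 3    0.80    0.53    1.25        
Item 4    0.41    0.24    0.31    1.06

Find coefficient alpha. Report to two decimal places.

Σσ²ᵢ = 1.74 + 1.04 + 1.25 + 1.06 = 5.09
Sum of off-diagonal covariances = 2.72
σ²_total = 5.09 + 2 × 2.72 = 10.53
α = (k/(k−1))·(1 − Σσ²ᵢ/σ²_total) = (4/3)·(1 − 5.09/10.53) = 0.69

coefficient alpha = 0.69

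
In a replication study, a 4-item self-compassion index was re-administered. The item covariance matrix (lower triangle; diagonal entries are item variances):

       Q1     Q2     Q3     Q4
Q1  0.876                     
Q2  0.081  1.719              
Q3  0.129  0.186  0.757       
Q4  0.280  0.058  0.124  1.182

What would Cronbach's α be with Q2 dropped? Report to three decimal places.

Remaining items: Q1, Q3, Q4 (k = 3).
ΣVar(i) = 0.876 + 0.757 + 1.182 = 2.815
σ²_T = 2.815 + 2 × 0.533 = 3.881
α (item deleted) = (3/2)·(1 − 2.815/3.881) = 0.412

α = 0.412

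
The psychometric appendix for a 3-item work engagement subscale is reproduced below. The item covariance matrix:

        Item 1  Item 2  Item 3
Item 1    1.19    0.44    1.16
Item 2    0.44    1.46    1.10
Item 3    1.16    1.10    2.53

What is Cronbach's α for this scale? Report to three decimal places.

Cronbach's α = 0.766

Σσ²ᵢ = 1.19 + 1.46 + 2.53 = 5.18
Σ_{i<j} σ_ij = 2.70
total variance = 5.18 + 2 × 2.70 = 10.58
α = (k/(k−1))·(1 − Σσ²ᵢ/total variance) = (3/2)·(1 − 5.18/10.58) = 0.766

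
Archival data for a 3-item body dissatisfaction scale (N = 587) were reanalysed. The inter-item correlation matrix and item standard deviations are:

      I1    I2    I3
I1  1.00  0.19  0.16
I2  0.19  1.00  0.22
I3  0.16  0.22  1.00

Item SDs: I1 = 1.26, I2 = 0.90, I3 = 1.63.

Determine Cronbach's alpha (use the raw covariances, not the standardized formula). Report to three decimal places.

Cronbach's alpha = 0.383

Σσ²ᵢ = 1.26² + 0.90² + 1.63² = 5.0545
Covariances σ_ij = r_ij · s_i · s_j:
  σ(I1,I2) = 0.19 × 1.26 × 0.90 = 0.2155
  σ(I1,I3) = 0.16 × 1.26 × 1.63 = 0.3286
  σ(I2,I3) = 0.22 × 0.90 × 1.63 = 0.3227
σ²_T = Σσ²ᵢ + 2·Σσ_ij = 5.0545 + 2 × 0.8668 = 6.7881
α = (3/2)·(1 − 5.0545/6.7881) = 0.383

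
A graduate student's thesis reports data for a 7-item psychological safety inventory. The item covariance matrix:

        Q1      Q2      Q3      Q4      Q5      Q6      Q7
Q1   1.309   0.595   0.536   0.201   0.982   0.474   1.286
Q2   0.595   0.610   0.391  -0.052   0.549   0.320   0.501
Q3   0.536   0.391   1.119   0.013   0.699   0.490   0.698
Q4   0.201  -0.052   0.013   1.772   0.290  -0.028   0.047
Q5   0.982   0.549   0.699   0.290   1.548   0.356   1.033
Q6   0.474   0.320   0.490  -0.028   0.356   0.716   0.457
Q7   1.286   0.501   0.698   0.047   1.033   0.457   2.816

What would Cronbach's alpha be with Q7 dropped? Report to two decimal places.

α = 0.75

Remaining items: Q1, Q2, Q3, Q4, Q5, Q6 (k = 6).
Σσ²ᵢ = 1.309 + 0.610 + 1.119 + 1.772 + 1.548 + 0.716 = 7.074
total variance = 7.074 + 2 × 5.816 = 18.706
α (item deleted) = (6/5)·(1 − 7.074/18.706) = 0.75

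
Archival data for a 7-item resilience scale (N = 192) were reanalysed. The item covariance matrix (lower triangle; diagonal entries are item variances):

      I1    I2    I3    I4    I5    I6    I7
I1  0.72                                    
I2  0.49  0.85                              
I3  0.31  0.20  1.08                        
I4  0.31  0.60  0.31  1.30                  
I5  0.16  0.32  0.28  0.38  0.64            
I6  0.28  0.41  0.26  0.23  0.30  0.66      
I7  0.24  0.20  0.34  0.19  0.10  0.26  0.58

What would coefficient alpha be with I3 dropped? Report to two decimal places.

Remaining items: I1, I2, I4, I5, I6, I7 (k = 6).
ΣVar(i) = 0.72 + 0.85 + 1.30 + 0.64 + 0.66 + 0.58 = 4.75
σ²_T = 4.75 + 2 × 4.47 = 13.69
α (item deleted) = (6/5)·(1 − 4.75/13.69) = 0.78

α = 0.78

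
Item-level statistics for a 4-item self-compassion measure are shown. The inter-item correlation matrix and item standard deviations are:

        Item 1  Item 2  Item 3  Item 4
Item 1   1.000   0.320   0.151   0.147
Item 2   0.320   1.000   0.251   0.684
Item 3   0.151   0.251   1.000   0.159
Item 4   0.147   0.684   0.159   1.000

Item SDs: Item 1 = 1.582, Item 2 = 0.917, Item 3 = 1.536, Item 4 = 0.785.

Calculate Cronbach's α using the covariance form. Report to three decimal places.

Cronbach's α = 0.525

Σσ²ᵢ = 1.582² + 0.917² + 1.536² + 0.785² = 6.3191
Covariances σ_ij = r_ij · s_i · s_j:
  σ(Item 1,Item 2) = 0.320 × 1.582 × 0.917 = 0.4642
  σ(Item 1,Item 3) = 0.151 × 1.582 × 1.536 = 0.3669
  σ(Item 1,Item 4) = 0.147 × 1.582 × 0.785 = 0.1826
  σ(Item 2,Item 3) = 0.251 × 0.917 × 1.536 = 0.3535
  σ(Item 2,Item 4) = 0.684 × 0.917 × 0.785 = 0.4924
  σ(Item 3,Item 4) = 0.159 × 1.536 × 0.785 = 0.1917
σ²_T = Σσ²ᵢ + 2·Σσ_ij = 6.3191 + 2 × 2.0513 = 10.4217
α = (4/3)·(1 − 6.3191/10.4217) = 0.525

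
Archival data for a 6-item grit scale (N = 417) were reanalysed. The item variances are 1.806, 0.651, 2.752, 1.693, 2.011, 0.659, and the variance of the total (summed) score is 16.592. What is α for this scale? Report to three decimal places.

sum of item variances = 1.806 + 0.651 + 2.752 + 1.693 + 2.011 + 0.659 = 9.572
α = (k/(k−1))·(1 − sum of item variances/total variance) = (6/5)·(1 − 9.572/16.592) = 0.508

α = 0.508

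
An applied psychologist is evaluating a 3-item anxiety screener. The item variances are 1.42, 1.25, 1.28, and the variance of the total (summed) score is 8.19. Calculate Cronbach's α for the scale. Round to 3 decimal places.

sum of item variances = 1.42 + 1.25 + 1.28 = 3.95
α = (k/(k−1))·(1 − sum of item variances/Var(T)) = (3/2)·(1 − 3.95/8.19) = 0.777

Cronbach's α = 0.777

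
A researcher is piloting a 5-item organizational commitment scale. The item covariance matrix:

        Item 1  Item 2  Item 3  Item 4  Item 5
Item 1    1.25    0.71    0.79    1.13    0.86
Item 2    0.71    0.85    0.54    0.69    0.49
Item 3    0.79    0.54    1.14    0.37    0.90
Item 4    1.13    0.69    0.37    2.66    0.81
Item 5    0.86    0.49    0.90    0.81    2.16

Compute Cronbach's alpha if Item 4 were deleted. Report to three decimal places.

Cronbach's alpha = 0.818

Remaining items: Item 1, Item 2, Item 3, Item 5 (k = 4).
sum of item variances = 1.25 + 0.85 + 1.14 + 2.16 = 5.40
Var(T) = 5.40 + 2 × 4.29 = 13.98
α (item deleted) = (4/3)·(1 − 5.40/13.98) = 0.818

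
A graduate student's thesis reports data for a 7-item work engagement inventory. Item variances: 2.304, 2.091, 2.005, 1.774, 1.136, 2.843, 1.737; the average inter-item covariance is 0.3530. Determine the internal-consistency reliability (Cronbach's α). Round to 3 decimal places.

Cronbach's α = 0.602

sum of item variances = 2.304 + 2.091 + 2.005 + 1.774 + 1.136 + 2.843 + 1.737 = 13.890
Sum of the 21 distinct covariances = 21 × 0.3530 = 7.4130
Var(T) = sum of item variances + 2·Σcov = 13.890 + 2 × 7.4130 = 28.7160
α = (7/6)·(1 − 13.890/28.7160) = 0.602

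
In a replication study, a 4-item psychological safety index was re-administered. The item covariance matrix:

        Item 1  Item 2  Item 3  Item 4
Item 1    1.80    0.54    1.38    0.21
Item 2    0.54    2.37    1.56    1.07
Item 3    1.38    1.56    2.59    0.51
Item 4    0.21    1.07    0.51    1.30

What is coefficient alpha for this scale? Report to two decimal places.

α = 0.76

sum of item variances = 1.80 + 2.37 + 2.59 + 1.30 = 8.06
Σ_{i<j} σ_ij = 5.27
Var(T) = 8.06 + 2 × 5.27 = 18.60
α = (k/(k−1))·(1 − sum of item variances/Var(T)) = (4/3)·(1 − 8.06/18.60) = 0.76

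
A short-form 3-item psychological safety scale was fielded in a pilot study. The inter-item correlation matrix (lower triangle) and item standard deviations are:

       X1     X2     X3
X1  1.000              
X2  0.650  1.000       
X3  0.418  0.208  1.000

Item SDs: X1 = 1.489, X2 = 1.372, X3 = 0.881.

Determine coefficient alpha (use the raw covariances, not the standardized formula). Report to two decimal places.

coefficient alpha = 0.70

Σσ²ᵢ = 1.489² + 1.372² + 0.881² = 4.8757
Covariances σ_ij = r_ij · s_i · s_j:
  σ(X1,X2) = 0.650 × 1.489 × 1.372 = 1.3279
  σ(X1,X3) = 0.418 × 1.489 × 0.881 = 0.5483
  σ(X2,X3) = 0.208 × 1.372 × 0.881 = 0.2514
σ²_T = Σσ²ᵢ + 2·Σσ_ij = 4.8757 + 2 × 2.1276 = 9.1309
α = (3/2)·(1 − 4.8757/9.1309) = 0.70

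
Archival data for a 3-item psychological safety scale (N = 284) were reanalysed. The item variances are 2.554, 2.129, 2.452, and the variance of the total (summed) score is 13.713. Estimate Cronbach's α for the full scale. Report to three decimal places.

Cronbach's α = 0.720

ΣVar(i) = 2.554 + 2.129 + 2.452 = 7.135
α = (k/(k−1))·(1 − ΣVar(i)/total variance) = (3/2)·(1 − 7.135/13.713) = 0.720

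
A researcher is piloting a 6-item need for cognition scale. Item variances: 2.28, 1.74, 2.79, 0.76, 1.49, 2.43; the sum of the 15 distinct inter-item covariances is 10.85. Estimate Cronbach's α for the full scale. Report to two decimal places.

sum of item variances = 2.28 + 1.74 + 2.79 + 0.76 + 1.49 + 2.43 = 11.49
Sum of distinct covariances = 10.85
σ²_total = sum of item variances + 2·Σcov = 11.49 + 2 × 10.85 = 33.19
α = (6/5)·(1 − 11.49/33.19) = 0.78

α = 0.78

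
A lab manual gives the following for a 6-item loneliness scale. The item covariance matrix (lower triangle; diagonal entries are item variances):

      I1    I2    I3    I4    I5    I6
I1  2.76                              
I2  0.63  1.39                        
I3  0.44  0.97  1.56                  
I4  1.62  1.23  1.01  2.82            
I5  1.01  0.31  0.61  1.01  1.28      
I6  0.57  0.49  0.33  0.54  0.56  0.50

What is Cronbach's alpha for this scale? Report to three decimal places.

sum of item variances = 2.76 + 1.39 + 1.56 + 2.82 + 1.28 + 0.50 = 10.31
Sum of off-diagonal covariances = 11.33
σ²_T = 10.31 + 2 × 11.33 = 32.97
α = (k/(k−1))·(1 − sum of item variances/σ²_T) = (6/5)·(1 − 10.31/32.97) = 0.825

Cronbach's alpha = 0.825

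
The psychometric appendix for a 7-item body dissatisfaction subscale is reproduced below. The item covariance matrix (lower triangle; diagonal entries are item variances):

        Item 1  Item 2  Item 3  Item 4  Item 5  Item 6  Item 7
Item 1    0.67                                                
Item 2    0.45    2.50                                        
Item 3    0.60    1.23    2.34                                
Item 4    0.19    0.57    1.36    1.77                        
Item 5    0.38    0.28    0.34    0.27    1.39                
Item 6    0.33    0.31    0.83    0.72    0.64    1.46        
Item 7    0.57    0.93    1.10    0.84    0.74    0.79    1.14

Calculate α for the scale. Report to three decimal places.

α = 0.823

sum of item variances = 0.67 + 2.50 + 2.34 + 1.77 + 1.39 + 1.46 + 1.14 = 11.27
Σ_{i<j} σ_ij = 13.47
σ²_T = 11.27 + 2 × 13.47 = 38.21
α = (k/(k−1))·(1 − sum of item variances/σ²_T) = (7/6)·(1 − 11.27/38.21) = 0.823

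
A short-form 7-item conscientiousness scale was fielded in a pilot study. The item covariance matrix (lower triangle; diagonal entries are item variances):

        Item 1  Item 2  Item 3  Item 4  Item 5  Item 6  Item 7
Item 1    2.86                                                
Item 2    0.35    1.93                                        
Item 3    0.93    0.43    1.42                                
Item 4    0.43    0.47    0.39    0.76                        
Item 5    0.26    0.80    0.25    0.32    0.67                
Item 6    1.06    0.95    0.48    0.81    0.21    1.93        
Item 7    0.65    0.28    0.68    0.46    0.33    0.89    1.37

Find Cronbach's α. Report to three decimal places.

Σσ²ᵢ = 2.86 + 1.93 + 1.42 + 0.76 + 0.67 + 1.93 + 1.37 = 10.94
Sum of off-diagonal covariances = 11.43
Var(T) = 10.94 + 2 × 11.43 = 33.80
α = (k/(k−1))·(1 − Σσ²ᵢ/Var(T)) = (7/6)·(1 − 10.94/33.80) = 0.789

Cronbach's α = 0.789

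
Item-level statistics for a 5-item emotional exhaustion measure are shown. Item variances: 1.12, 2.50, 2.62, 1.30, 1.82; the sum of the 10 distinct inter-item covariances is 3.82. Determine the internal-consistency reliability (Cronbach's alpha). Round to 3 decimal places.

α = 0.562

Σσᵢ² = 1.12 + 2.50 + 2.62 + 1.30 + 1.82 = 9.36
Sum of distinct covariances = 3.82
Var(T) = Σσᵢ² + 2·Σcov = 9.36 + 2 × 3.82 = 17.00
α = (5/4)·(1 − 9.36/17.00) = 0.562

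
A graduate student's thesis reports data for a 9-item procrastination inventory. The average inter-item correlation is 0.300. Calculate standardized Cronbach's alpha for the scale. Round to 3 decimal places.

α = 0.794

Standardized α = k·r̄ / (1 + (k−1)·r̄) = 9 × 0.300 / (1 + 8 × 0.300)
  = 2.7000 / 3.4000 = 0.794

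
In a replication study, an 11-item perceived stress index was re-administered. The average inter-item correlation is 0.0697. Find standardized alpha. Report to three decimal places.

Standardized α = k·r̄ / (1 + (k−1)·r̄) = 11 × 0.0697 / (1 + 10 × 0.0697)
  = 0.7667 / 1.6970 = 0.452

standardized alpha = 0.452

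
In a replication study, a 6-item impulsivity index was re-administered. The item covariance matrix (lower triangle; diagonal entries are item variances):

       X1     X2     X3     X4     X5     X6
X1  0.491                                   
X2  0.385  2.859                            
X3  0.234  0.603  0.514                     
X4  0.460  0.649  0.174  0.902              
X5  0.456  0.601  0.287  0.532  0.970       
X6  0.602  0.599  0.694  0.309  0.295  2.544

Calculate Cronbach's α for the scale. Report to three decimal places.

sum of item variances = 0.491 + 2.859 + 0.514 + 0.902 + 0.970 + 2.544 = 8.280
Sum of the distinct covariances = 6.880
σ²_total = 8.280 + 2 × 6.880 = 22.040
α = (k/(k−1))·(1 − sum of item variances/σ²_total) = (6/5)·(1 − 8.280/22.040) = 0.749

Cronbach's α = 0.749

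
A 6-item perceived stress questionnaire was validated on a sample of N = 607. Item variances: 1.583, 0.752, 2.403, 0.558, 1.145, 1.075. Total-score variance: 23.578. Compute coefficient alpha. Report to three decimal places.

α = 0.817

Σσᵢ² = 1.583 + 0.752 + 2.403 + 0.558 + 1.145 + 1.075 = 7.516
α = (k/(k−1))·(1 − Σσᵢ²/σ²_T) = (6/5)·(1 − 7.516/23.578) = 0.817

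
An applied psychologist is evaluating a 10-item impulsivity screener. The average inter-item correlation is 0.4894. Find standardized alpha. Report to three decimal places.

Standardized α = k·r̄ / (1 + (k−1)·r̄) = 10 × 0.4894 / (1 + 9 × 0.4894)
  = 4.8940 / 5.4046 = 0.906

α = 0.906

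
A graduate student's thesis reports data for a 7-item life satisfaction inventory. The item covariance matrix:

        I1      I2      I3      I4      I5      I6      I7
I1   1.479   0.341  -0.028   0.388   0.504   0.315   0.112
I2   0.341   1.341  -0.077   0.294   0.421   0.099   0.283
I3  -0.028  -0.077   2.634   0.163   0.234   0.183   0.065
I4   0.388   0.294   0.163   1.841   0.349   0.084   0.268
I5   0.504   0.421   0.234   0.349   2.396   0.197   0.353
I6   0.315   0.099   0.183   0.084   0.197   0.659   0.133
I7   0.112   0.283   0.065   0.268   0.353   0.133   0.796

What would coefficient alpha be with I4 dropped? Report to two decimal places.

α = 0.48

Remaining items: I1, I2, I3, I5, I6, I7 (k = 6).
Σσ²ᵢ = 1.479 + 1.341 + 2.634 + 2.396 + 0.659 + 0.796 = 9.305
σ²_T = 9.305 + 2 × 3.135 = 15.575
α (item deleted) = (6/5)·(1 − 9.305/15.575) = 0.48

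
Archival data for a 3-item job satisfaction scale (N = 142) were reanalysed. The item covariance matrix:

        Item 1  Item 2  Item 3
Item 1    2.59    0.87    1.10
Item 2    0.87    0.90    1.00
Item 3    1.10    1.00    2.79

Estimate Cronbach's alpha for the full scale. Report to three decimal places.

α = 0.729

Σσ²ᵢ = 2.59 + 0.90 + 2.79 = 6.28
Sum of the distinct covariances = 2.97
Var(T) = 6.28 + 2 × 2.97 = 12.22
α = (k/(k−1))·(1 − Σσ²ᵢ/Var(T)) = (3/2)·(1 − 6.28/12.22) = 0.729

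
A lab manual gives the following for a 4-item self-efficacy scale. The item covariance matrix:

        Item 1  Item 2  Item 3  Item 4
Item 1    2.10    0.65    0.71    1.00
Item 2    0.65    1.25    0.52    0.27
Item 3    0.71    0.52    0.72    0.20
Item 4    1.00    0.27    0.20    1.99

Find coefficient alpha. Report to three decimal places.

coefficient alpha = 0.700

Σσ²ᵢ = 2.10 + 1.25 + 0.72 + 1.99 = 6.06
Sum of the distinct covariances = 3.35
Var(T) = 6.06 + 2 × 3.35 = 12.76
α = (k/(k−1))·(1 − Σσ²ᵢ/Var(T)) = (4/3)·(1 − 6.06/12.76) = 0.700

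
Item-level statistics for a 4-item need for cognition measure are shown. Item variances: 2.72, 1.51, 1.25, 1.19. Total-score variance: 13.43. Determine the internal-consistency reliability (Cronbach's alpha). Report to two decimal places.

α = 0.67

ΣVar(i) = 2.72 + 1.51 + 1.25 + 1.19 = 6.67
α = (k/(k−1))·(1 − ΣVar(i)/Var(T)) = (4/3)·(1 − 6.67/13.43) = 0.67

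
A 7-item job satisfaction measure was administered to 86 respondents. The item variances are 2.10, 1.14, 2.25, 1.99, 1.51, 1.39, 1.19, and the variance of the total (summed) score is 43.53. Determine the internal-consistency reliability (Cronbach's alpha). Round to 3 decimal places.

ΣVar(i) = 2.10 + 1.14 + 2.25 + 1.99 + 1.51 + 1.39 + 1.19 = 11.57
α = (k/(k−1))·(1 − ΣVar(i)/σ²_T) = (7/6)·(1 − 11.57/43.53) = 0.857

Cronbach's alpha = 0.857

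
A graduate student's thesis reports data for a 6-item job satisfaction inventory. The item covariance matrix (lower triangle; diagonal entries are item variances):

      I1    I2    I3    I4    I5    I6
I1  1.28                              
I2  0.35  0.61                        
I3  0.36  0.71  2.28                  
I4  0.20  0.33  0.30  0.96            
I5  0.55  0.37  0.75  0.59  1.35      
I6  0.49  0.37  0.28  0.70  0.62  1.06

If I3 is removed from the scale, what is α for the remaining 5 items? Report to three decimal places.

α = 0.793

Remaining items: I1, I2, I4, I5, I6 (k = 5).
ΣVar(i) = 1.28 + 0.61 + 0.96 + 1.35 + 1.06 = 5.26
total variance = 5.26 + 2 × 4.57 = 14.40
α (item deleted) = (5/4)·(1 − 5.26/14.40) = 0.793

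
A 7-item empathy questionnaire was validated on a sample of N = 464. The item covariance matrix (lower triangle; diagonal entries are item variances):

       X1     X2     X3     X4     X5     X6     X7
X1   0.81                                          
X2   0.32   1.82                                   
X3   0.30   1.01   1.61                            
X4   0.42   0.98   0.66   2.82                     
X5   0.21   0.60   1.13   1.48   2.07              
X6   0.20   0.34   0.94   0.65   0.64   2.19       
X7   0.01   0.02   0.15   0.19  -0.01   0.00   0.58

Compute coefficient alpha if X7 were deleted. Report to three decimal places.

α = 0.763

Remaining items: X1, X2, X3, X4, X5, X6 (k = 6).
ΣVar(i) = 0.81 + 1.82 + 1.61 + 2.82 + 2.07 + 2.19 = 11.32
total variance = 11.32 + 2 × 9.88 = 31.08
α (item deleted) = (6/5)·(1 − 11.32/31.08) = 0.763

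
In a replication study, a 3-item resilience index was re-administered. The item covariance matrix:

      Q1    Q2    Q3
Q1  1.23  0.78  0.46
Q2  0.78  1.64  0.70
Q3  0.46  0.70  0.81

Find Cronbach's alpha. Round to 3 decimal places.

Cronbach's alpha = 0.770

Σσᵢ² = 1.23 + 1.64 + 0.81 = 3.68
Sum of the distinct covariances = 1.94
Var(T) = 3.68 + 2 × 1.94 = 7.56
α = (k/(k−1))·(1 − Σσᵢ²/Var(T)) = (3/2)·(1 − 3.68/7.56) = 0.770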